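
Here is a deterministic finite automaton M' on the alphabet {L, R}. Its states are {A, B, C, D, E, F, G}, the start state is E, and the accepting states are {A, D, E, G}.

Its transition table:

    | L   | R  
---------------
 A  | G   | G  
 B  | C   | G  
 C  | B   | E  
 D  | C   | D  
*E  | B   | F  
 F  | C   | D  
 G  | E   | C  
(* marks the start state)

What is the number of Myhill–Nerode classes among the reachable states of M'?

Reachable states from the start: {B,C,D,E,F,G}. Unreachable: {A} — drop them.
P0 = {D,E,G} | {B,C,F}.
Split {D,E,G} by δ(·,L) → {D,E} and {G}.
Refine {D,E} on symbol R: members go to different blocks, giving {D} and {E}.
Refine {B,C,F} on symbol R: members go to different blocks, giving {B} and {C} and {F}.
The partition is now stable with 6 blocks: {D} | {B} | {G} | {E} | {C} | {F}.

6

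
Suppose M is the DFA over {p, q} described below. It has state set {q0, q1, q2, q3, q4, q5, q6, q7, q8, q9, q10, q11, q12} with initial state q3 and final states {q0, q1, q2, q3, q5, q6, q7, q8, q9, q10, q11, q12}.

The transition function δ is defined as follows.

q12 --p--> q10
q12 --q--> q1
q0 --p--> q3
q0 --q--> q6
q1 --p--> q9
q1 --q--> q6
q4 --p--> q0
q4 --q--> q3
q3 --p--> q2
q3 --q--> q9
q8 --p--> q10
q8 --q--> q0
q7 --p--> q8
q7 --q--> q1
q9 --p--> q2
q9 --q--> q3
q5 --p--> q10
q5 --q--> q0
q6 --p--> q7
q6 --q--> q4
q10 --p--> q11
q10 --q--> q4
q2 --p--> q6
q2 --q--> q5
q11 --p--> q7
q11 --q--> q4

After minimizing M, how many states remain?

States {q12} cannot be reached from the start state, so discard them.
P0 = {q0,q1,q2,q3,q5,q6,q7,q8,q9,q10,q11} | {q4}.
Refine {q0,q1,q2,q3,q5,q6,q7,q8,q9,q10,q11} on symbol q: members go to different blocks, giving {q0,q1,q2,q3,q5,q7,q8,q9} and {q6,q10,q11}.
On input p, block {q0,q1,q2,q3,q5,q7,q8,q9} splits into {q0,q1,q3,q7,q9} and {q2,q5,q8}.
Refine {q0,q1,q3,q7,q9} on symbol p: members go to different blocks, giving {q3,q7,q9} and {q0,q1}.
On input q, block {q3,q7,q9} splits into {q3,q9} and {q7}.
Split {q6,q10,q11} by δ(·,p) → {q6,q11} and {q10}.
Refine {q2,q5,q8} on symbol p: members go to different blocks, giving {q5,q8} and {q2}.
The partition is now stable with 8 blocks: {q3,q9} | {q4} | {q6,q11} | {q5,q8} | {q0,q1} | {q7} | {q10} | {q2}.

8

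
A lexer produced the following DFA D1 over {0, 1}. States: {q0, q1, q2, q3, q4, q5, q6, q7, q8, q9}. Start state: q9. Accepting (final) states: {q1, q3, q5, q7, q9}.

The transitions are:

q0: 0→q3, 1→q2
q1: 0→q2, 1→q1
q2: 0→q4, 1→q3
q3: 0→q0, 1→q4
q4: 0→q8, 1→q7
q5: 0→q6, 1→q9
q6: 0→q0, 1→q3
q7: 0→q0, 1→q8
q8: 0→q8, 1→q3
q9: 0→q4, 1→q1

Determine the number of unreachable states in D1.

No path from q9 leads to q5, q6; the other 8 states are all reachable.

2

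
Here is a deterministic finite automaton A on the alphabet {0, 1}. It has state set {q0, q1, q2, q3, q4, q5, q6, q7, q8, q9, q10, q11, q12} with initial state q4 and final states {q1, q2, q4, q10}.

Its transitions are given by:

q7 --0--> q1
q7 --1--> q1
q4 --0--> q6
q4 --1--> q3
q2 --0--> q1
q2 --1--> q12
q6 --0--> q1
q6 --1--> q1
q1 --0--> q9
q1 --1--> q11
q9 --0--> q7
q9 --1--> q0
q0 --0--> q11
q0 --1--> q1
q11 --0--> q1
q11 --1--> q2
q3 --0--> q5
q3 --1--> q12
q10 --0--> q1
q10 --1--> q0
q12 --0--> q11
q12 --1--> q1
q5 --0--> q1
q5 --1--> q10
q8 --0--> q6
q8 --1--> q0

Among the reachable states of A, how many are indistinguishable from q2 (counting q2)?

Reachable states from the start: {q0,q1,q2,q3,q4,q5,q6,q7,q9,q10,q11,q12}. Unreachable: {q8} — drop them.
Start with accepting vs non-accepting: {q1,q2,q4,q10} | {q0,q3,q5,q6,q7,q9,q11,q12}.
Split {q1,q2,q4,q10} by δ(·,0) → {q1,q4} and {q2,q10}.
Split {q0,q3,q5,q6,q7,q9,q11,q12} by δ(·,0) → {q0,q3,q9,q12} and {q5,q6,q7,q11}.
Split {q1,q4} by δ(·,0) → {q1} and {q4}.
Split {q0,q3,q9,q12} by δ(·,1) → {q0,q12} and {q3,q9}.
Refine {q5,q6,q7,q11} on symbol 1: members go to different blocks, giving {q5,q11} and {q6,q7}.
Split {q3,q9} by δ(·,0) → {q3} and {q9}.
Stable partition: {q1} | {q0,q12} | {q2,q10} | {q5,q11} | {q4} | {q3} | {q6,q7} | {q9} — 8 equivalence classes.
The equivalence class containing q2 is {q2,q10}, of size 2.

2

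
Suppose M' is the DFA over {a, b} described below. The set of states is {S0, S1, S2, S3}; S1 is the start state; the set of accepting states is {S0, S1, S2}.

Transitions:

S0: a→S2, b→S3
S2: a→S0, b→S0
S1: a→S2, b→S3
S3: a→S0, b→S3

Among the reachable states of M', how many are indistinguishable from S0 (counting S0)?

Initial partition by acceptance: {S0,S1,S2} | {S3}.
Split {S0,S1,S2} by δ(·,b) → {S0,S1} and {S2}.
The partition is now stable with 3 blocks: {S0,S1} | {S3} | {S2}.
The equivalence class containing S0 is {S0,S1}, of size 2.

2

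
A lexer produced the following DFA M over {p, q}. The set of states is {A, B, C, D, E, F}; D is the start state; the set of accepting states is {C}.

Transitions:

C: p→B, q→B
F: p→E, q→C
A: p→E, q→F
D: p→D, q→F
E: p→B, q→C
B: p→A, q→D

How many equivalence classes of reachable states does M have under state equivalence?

Start with accepting vs non-accepting: {C} | {A,B,D,E,F}.
On input q, block {A,B,D,E,F} splits into {A,B,D} and {E,F}.
Refine {A,B,D} on symbol p: members go to different blocks, giving {B,D} and {A}.
Refine {B,D} on symbol p: members go to different blocks, giving {B} and {D}.
On input p, block {E,F} splits into {E} and {F}.
No further refinement is possible. Final partition (6 blocks): {C} | {B} | {E} | {A} | {D} | {F}.

6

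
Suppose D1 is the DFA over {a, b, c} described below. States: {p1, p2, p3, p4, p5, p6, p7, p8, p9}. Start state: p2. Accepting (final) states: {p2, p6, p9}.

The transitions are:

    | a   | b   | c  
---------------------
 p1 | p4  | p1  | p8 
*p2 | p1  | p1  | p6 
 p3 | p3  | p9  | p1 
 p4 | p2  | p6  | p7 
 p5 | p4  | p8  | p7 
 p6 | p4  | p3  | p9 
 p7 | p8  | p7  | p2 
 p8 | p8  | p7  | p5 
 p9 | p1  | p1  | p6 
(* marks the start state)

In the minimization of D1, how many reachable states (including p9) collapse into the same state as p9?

Every state is reachable, so we keep all 9.
P0 = {p2,p6,p9} | {p1,p3,p4,p5,p7,p8}.
Split {p1,p3,p4,p5,p7,p8} by δ(·,a) → {p1,p3,p5,p7,p8} and {p4}.
Refine {p2,p6,p9} on symbol a: members go to different blocks, giving {p2,p9} and {p6}.
Split {p1,p3,p5,p7,p8} by δ(·,a) → {p3,p7,p8} and {p1,p5}.
Split {p3,p7,p8} by δ(·,b) → {p7,p8} and {p3}.
Refine {p7,p8} on symbol c: members go to different blocks, giving {p7} and {p8}.
On input b, block {p1,p5} splits into {p1} and {p5}.
No further refinement is possible. Final partition (8 blocks): {p2,p9} | {p7} | {p4} | {p6} | {p1} | {p3} | {p8} | {p5}.
The equivalence class containing p9 is {p2,p9}, of size 2.

2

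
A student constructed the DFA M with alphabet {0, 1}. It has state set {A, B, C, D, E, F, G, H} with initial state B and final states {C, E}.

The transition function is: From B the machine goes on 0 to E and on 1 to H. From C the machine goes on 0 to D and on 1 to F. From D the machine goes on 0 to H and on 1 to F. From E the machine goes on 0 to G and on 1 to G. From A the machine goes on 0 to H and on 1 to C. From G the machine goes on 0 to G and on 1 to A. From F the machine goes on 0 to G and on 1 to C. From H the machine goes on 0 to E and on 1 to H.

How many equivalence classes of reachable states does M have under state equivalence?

7

Every state is reachable, so we keep all 8.
P0 = {C,E} | {A,B,D,F,G,H}.
Split {A,B,D,F,G,H} by δ(·,0) → {A,D,F,G} and {B,H}.
Split {A,D,F,G} by δ(·,0) → {A,D} and {F,G}.
Refine {C,E} on symbol 0: members go to different blocks, giving {C} and {E}.
Refine {A,D} on symbol 1: members go to different blocks, giving {A} and {D}.
On input 1, block {F,G} splits into {F} and {G}.
Stable partition: {C} | {A} | {B,H} | {F} | {E} | {D} | {G} — 7 equivalence classes.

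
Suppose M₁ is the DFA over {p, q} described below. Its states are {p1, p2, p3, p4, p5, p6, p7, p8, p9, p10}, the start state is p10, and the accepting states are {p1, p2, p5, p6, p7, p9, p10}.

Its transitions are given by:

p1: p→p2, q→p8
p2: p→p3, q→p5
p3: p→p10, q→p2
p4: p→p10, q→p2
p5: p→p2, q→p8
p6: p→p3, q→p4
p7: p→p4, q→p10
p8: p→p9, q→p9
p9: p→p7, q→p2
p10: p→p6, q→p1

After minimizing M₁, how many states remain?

Every state is reachable, so we keep all 10.
Initial partition by acceptance: {p1,p2,p5,p6,p7,p9,p10} | {p3,p4,p8}.
Refine {p1,p2,p5,p6,p7,p9,p10} on symbol p: members go to different blocks, giving {p1,p5,p9,p10} and {p2,p6,p7}.
On input q, block {p1,p5,p9,p10} splits into {p1,p5} and {p9} and {p10}.
On input p, block {p3,p4,p8} splits into {p3,p4} and {p8}.
Refine {p2,p6,p7} on symbol q: members go to different blocks, giving {p2} and {p6} and {p7}.
The partition is now stable with 8 blocks: {p1,p5} | {p3,p4} | {p2} | {p9} | {p10} | {p8} | {p6} | {p7}.

8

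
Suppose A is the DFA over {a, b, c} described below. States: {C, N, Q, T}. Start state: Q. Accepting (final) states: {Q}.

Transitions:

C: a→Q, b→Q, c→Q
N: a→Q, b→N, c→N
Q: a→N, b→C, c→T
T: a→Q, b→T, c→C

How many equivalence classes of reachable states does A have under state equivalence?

Every state is reachable, so we keep all 4.
Start with accepting vs non-accepting: {Q} | {C,N,T}.
On input b, block {C,N,T} splits into {N,T} and {C}.
Refine {N,T} on symbol c: members go to different blocks, giving {N} and {T}.
Stable partition: {Q} | {N} | {C} | {T} — 4 equivalence classes.

4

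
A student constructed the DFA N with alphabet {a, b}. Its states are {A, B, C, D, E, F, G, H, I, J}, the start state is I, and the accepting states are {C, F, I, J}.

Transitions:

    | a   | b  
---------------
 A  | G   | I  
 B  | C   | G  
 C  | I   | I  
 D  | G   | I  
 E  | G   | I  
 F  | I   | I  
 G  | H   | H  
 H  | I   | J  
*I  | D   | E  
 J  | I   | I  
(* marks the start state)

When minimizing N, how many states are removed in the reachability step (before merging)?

BFS from I reaches {D, E, G, H, I, J}; the 4 state(s) A, B, C, F are never visited.

4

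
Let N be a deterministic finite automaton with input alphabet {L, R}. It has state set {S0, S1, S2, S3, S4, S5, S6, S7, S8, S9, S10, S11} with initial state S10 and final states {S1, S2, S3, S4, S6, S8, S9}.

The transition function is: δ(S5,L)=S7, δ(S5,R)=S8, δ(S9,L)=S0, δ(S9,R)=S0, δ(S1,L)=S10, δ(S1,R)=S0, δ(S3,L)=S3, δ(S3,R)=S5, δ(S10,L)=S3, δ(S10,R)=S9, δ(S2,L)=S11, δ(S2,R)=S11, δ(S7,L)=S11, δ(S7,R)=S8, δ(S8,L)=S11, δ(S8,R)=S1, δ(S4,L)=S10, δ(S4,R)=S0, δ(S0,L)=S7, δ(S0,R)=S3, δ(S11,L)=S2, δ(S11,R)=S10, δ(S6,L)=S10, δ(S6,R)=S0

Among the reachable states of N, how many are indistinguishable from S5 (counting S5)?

Reachable states from the start: {S0,S1,S2,S3,S5,S7,S8,S9,S10,S11}. Unreachable: {S4,S6} — drop them.
P0 = {S1,S2,S3,S8,S9} | {S0,S5,S7,S10,S11}.
On input L, block {S1,S2,S3,S8,S9} splits into {S1,S2,S8,S9} and {S3}.
Refine {S1,S2,S8,S9} on symbol R: members go to different blocks, giving {S1,S2,S9} and {S8}.
Split {S0,S5,S7,S10,S11} by δ(·,L) → {S0,S5,S7} and {S10} and {S11}.
Split {S1,S2,S9} by δ(·,L) → {S1} and {S2} and {S9}.
Split {S0,S5,S7} by δ(·,L) → {S0,S5} and {S7}.
Refine {S0,S5} on symbol R: members go to different blocks, giving {S0} and {S5}.
The partition is now stable with 10 blocks: {S1} | {S0} | {S3} | {S8} | {S10} | {S11} | {S2} | {S9} | {S7} | {S5}.
State S5 belongs to the block {S5}, which has 1 states.

1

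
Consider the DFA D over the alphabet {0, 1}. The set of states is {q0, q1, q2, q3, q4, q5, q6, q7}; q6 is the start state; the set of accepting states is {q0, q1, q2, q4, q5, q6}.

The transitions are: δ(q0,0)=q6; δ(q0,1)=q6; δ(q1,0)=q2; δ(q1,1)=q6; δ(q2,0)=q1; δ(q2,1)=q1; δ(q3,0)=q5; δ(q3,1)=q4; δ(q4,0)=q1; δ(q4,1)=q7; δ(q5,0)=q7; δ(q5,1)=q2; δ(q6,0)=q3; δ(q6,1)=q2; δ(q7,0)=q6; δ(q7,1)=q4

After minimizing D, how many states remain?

5

States {q0} cannot be reached from the start state, so discard them.
Start with accepting vs non-accepting: {q1,q2,q4,q5,q6} | {q3,q7}.
Refine {q1,q2,q4,q5,q6} on symbol 0: members go to different blocks, giving {q1,q2,q4} and {q5,q6}.
Refine {q1,q2,q4} on symbol 1: members go to different blocks, giving {q1} and {q2} and {q4}.
The partition is now stable with 5 blocks: {q1} | {q3,q7} | {q5,q6} | {q2} | {q4}.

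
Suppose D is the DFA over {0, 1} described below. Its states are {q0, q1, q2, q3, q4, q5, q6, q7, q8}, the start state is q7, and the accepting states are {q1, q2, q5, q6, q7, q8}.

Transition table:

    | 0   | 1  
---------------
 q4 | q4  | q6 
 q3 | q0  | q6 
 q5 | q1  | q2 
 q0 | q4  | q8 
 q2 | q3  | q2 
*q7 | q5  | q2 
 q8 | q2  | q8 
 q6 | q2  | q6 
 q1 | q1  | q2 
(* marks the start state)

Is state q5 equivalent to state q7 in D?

All states are reachable from the start state.
Start with accepting vs non-accepting: {q1,q2,q5,q6,q7,q8} | {q0,q3,q4}.
Refine {q1,q2,q5,q6,q7,q8} on symbol 0: members go to different blocks, giving {q1,q5,q6,q7,q8} and {q2}.
On input 0, block {q1,q5,q6,q7,q8} splits into {q1,q5,q7} and {q6,q8}.
No further refinement is possible. Final partition (4 blocks): {q1,q5,q7} | {q0,q3,q4} | {q2} | {q6,q8}.
q5 and q7 lie in the same block of the stable partition, so they are equivalent — no string distinguishes them.

Yes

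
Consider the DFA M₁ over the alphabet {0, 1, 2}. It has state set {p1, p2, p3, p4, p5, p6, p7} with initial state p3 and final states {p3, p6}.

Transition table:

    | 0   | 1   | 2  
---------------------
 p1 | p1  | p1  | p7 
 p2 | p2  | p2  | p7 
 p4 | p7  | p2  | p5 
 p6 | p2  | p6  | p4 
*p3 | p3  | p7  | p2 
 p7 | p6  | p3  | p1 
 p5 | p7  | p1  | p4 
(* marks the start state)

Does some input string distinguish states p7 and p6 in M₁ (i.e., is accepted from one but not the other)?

Yes

All states are reachable from the start state.
Initial partition by acceptance: {p3,p6} | {p1,p2,p4,p5,p7}.
Split {p3,p6} by δ(·,0) → {p3} and {p6}.
On input 0, block {p1,p2,p4,p5,p7} splits into {p1,p2,p4,p5} and {p7}.
Refine {p1,p2,p4,p5} on symbol 0: members go to different blocks, giving {p1,p2} and {p4,p5}.
The partition is now stable with 5 blocks: {p3} | {p1,p2} | {p6} | {p7} | {p4,p5}.
p7 and p6 end up in different blocks, so they are distinguishable. For instance, the string 'ε' is accepted from only p6.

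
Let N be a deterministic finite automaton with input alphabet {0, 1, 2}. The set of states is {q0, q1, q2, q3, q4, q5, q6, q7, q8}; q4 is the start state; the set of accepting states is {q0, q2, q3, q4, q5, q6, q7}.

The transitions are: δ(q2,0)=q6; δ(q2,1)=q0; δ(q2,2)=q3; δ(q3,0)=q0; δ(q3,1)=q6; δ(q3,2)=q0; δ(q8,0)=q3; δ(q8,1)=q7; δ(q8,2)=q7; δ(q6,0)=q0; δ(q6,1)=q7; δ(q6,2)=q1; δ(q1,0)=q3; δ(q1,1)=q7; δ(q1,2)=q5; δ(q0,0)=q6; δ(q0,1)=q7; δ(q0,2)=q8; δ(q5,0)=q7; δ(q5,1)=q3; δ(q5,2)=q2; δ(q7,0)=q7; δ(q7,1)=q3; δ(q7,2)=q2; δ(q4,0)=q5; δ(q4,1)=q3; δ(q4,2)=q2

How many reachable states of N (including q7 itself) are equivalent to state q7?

Every state is reachable, so we keep all 9.
Initial partition by acceptance: {q0,q2,q3,q4,q5,q6,q7} | {q1,q8}.
On input 2, block {q0,q2,q3,q4,q5,q6,q7} splits into {q2,q3,q4,q5,q7} and {q0,q6}.
On input 0, block {q2,q3,q4,q5,q7} splits into {q4,q5,q7} and {q2,q3}.
Split {q2,q3} by δ(·,2) → {q2} and {q3}.
The partition is now stable with 5 blocks: {q4,q5,q7} | {q1,q8} | {q0,q6} | {q2} | {q3}.
The equivalence class containing q7 is {q4,q5,q7}, of size 3.

3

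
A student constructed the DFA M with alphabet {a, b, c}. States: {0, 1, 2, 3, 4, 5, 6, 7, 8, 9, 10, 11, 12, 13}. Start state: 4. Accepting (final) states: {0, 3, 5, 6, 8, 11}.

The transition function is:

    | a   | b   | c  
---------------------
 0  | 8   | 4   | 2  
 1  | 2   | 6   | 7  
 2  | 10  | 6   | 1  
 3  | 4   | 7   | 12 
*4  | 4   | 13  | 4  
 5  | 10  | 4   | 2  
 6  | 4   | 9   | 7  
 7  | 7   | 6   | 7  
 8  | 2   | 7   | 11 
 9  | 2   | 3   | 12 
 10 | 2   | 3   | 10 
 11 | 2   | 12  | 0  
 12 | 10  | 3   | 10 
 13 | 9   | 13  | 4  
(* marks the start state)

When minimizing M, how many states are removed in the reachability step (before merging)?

No path from 4 leads to 0, 5, 8, 11; the other 10 states are all reachable.

4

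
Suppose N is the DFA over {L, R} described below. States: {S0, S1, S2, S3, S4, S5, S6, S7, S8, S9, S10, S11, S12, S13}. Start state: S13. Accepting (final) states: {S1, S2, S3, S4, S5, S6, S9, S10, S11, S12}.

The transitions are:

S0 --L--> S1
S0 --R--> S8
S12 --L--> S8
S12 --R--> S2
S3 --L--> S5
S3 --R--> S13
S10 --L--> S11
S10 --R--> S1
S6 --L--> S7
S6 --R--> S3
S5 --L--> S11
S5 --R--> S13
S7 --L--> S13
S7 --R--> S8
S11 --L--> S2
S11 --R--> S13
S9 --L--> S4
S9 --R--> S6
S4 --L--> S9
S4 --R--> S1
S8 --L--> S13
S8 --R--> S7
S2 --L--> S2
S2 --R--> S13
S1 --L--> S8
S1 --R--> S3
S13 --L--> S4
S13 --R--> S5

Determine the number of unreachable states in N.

BFS from S13 reaches {S1, S2, S3, S4, S5, S6, S7, S8, S9, S11, S13}; the 3 state(s) S0, S10, S12 are never visited.

3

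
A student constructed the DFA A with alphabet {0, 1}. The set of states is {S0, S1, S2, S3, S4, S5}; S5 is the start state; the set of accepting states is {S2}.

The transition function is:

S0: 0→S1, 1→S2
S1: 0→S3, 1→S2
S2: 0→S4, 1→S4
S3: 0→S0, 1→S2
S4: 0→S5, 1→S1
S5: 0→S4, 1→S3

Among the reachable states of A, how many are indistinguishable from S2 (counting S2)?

1

All states are reachable from the start state.
Start with accepting vs non-accepting: {S2} | {S0,S1,S3,S4,S5}.
Split {S0,S1,S3,S4,S5} by δ(·,1) → {S0,S1,S3} and {S4,S5}.
No further refinement is possible. Final partition (3 blocks): {S2} | {S0,S1,S3} | {S4,S5}.
State S2 belongs to the block {S2}, which has 1 states.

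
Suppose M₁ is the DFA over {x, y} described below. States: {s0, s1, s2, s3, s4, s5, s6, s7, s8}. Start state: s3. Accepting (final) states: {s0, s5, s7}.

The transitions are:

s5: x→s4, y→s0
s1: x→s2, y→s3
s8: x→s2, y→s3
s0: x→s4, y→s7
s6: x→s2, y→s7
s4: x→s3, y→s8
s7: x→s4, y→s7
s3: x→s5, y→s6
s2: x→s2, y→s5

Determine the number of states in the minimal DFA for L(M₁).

First remove the unreachable states {s1}; 8 states remain.
Start with accepting vs non-accepting: {s0,s5,s7} | {s2,s3,s4,s6,s8}.
Split {s2,s3,s4,s6,s8} by δ(·,x) → {s2,s4,s6,s8} and {s3}.
Split {s2,s4,s6,s8} by δ(·,x) → {s2,s6,s8} and {s4}.
Split {s2,s6,s8} by δ(·,y) → {s2,s6} and {s8}.
No further refinement is possible. Final partition (5 blocks): {s0,s5,s7} | {s2,s6} | {s3} | {s4} | {s8}.

5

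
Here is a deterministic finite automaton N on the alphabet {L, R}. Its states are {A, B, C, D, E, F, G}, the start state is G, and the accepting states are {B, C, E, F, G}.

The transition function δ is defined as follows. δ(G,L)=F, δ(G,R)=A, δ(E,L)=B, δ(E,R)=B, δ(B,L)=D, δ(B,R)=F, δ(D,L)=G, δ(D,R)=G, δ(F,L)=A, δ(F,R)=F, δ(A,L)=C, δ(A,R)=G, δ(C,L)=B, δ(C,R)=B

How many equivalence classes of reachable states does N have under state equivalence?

6

First remove the unreachable states {E}; 6 states remain.
Initial partition by acceptance: {B,C,F,G} | {A,D}.
Split {B,C,F,G} by δ(·,L) → {B,F} and {C,G}.
Split {C,G} by δ(·,R) → {C} and {G}.
Split {A,D} by δ(·,L) → {A} and {D}.
Split {B,F} by δ(·,L) → {B} and {F}.
The partition is now stable with 6 blocks: {B} | {A} | {C} | {G} | {D} | {F}.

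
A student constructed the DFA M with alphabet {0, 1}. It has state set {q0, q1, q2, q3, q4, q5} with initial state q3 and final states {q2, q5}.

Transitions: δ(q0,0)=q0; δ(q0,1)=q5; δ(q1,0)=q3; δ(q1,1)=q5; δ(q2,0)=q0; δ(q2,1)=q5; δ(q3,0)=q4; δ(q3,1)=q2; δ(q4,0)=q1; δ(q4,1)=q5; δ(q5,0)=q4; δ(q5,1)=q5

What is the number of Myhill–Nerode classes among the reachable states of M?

2

All states are reachable from the start state.
Start with accepting vs non-accepting: {q2,q5} | {q0,q1,q3,q4}.
No further refinement is possible. Final partition (2 blocks): {q2,q5} | {q0,q1,q3,q4}.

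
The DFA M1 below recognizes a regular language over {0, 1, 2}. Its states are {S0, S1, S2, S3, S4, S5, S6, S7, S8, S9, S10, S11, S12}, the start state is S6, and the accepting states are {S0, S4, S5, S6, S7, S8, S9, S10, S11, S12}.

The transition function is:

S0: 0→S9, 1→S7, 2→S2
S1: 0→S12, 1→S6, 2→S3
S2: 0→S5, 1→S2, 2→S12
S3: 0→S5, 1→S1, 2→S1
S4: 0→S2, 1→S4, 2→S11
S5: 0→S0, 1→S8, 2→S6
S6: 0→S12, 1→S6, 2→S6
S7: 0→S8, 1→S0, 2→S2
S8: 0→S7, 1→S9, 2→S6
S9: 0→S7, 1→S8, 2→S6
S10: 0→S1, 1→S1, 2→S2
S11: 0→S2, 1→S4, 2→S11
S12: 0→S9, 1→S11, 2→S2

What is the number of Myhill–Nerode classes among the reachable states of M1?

First remove the unreachable states {S1,S3,S10}; 10 states remain.
P0 = {S0,S4,S5,S6,S7,S8,S9,S11,S12} | {S2}.
Refine {S0,S4,S5,S6,S7,S8,S9,S11,S12} on symbol 0: members go to different blocks, giving {S0,S5,S6,S7,S8,S9,S12} and {S4,S11}.
Split {S0,S5,S6,S7,S8,S9,S12} by δ(·,1) → {S0,S5,S6,S7,S8,S9} and {S12}.
Refine {S0,S5,S6,S7,S8,S9} on symbol 0: members go to different blocks, giving {S0,S5,S7,S8,S9} and {S6}.
On input 2, block {S0,S5,S7,S8,S9} splits into {S5,S8,S9} and {S0,S7}.
The partition is now stable with 6 blocks: {S5,S8,S9} | {S2} | {S4,S11} | {S12} | {S6} | {S0,S7}.

6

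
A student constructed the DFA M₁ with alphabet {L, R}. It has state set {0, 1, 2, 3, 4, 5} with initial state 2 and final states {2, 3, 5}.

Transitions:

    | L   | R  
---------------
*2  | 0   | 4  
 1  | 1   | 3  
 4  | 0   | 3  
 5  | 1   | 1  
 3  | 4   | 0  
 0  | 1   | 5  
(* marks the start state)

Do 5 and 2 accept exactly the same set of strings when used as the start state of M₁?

Yes

P0 = {2,3,5} | {0,1,4}.
No further refinement is possible. Final partition (2 blocks): {2,3,5} | {0,1,4}.
5 and 2 lie in the same block of the stable partition, so they are equivalent — no string distinguishes them.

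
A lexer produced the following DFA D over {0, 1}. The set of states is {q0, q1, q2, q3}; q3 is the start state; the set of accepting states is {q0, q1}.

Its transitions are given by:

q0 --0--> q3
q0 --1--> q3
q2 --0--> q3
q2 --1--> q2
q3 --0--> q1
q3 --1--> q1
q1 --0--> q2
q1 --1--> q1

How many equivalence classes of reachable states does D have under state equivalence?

3

States {q0} cannot be reached from the start state, so discard them.
P0 = {q1} | {q2,q3}.
On input 0, block {q2,q3} splits into {q2} and {q3}.
Stable partition: {q1} | {q2} | {q3} — 3 equivalence classes.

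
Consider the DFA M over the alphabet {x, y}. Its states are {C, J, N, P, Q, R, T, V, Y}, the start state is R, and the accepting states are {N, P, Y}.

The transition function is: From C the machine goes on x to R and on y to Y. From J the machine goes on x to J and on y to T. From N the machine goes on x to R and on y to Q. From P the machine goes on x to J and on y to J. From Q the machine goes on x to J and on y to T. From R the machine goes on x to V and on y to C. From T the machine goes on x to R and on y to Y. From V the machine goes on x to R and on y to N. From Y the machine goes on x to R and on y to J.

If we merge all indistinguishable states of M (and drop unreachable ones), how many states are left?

4

States {P} cannot be reached from the start state, so discard them.
Start with accepting vs non-accepting: {N,Y} | {C,J,Q,R,T,V}.
On input y, block {C,J,Q,R,T,V} splits into {J,Q,R} and {C,T,V}.
Refine {J,Q,R} on symbol x: members go to different blocks, giving {J,Q} and {R}.
Stable partition: {N,Y} | {J,Q} | {C,T,V} | {R} — 4 equivalence classes.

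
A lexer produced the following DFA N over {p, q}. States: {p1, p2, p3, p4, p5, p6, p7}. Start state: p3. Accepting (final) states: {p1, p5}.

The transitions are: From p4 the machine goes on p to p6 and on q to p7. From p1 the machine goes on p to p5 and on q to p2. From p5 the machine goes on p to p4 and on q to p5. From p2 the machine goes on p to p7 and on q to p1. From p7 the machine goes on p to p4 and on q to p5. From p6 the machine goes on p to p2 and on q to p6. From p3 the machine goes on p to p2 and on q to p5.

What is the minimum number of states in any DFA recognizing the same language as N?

7

Start with accepting vs non-accepting: {p1,p5} | {p2,p3,p4,p6,p7}.
Split {p1,p5} by δ(·,p) → {p1} and {p5}.
Refine {p2,p3,p4,p6,p7} on symbol q: members go to different blocks, giving {p3,p7} and {p4,p6} and {p2}.
Refine {p3,p7} on symbol p: members go to different blocks, giving {p3} and {p7}.
On input p, block {p4,p6} splits into {p4} and {p6}.
Stable partition: {p1} | {p3} | {p5} | {p4} | {p2} | {p7} | {p6} — 7 equivalence classes.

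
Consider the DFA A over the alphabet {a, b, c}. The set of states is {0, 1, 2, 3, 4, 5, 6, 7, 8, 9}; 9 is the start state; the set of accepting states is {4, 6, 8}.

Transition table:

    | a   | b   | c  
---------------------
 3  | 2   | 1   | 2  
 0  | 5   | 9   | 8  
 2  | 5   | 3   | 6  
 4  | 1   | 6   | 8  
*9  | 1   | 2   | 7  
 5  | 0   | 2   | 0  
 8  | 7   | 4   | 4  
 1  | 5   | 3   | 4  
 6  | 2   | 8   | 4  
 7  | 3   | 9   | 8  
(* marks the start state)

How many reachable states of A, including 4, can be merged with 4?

3

P0 = {4,6,8} | {0,1,2,3,5,7,9}.
Refine {0,1,2,3,5,7,9} on symbol c: members go to different blocks, giving {0,1,2,7} and {3,5,9}.
The partition is now stable with 3 blocks: {4,6,8} | {0,1,2,7} | {3,5,9}.
State 4 belongs to the block {4,6,8}, which has 3 states.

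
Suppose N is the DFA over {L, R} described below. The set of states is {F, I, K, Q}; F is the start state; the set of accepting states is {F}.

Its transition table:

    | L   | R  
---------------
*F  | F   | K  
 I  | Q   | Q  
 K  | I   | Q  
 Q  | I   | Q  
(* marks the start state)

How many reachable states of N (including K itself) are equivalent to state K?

3

All states are reachable from the start state.
Initial partition by acceptance: {F} | {I,K,Q}.
No further refinement is possible. Final partition (2 blocks): {F} | {I,K,Q}.
The equivalence class containing K is {I,K,Q}, of size 3.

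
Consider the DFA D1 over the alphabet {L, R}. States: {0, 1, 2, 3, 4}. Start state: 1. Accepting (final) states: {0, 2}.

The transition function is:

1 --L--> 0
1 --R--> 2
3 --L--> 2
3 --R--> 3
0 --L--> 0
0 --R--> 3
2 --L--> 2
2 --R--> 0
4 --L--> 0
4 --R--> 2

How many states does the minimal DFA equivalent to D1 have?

Reachable states from the start: {0,1,2,3}. Unreachable: {4} — drop them.
Initial partition by acceptance: {0,2} | {1,3}.
Refine {0,2} on symbol R: members go to different blocks, giving {0} and {2}.
Split {1,3} by δ(·,L) → {1} and {3}.
No further refinement is possible. Final partition (4 blocks): {0} | {1} | {2} | {3}.

4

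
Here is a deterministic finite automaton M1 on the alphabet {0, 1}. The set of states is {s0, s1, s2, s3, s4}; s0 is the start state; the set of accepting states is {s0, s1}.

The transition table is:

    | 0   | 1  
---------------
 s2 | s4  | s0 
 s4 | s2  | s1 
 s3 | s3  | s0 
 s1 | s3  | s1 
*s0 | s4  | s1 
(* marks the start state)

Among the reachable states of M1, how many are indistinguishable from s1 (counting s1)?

P0 = {s0,s1} | {s2,s3,s4}.
The partition is now stable with 2 blocks: {s0,s1} | {s2,s3,s4}.
The equivalence class containing s1 is {s0,s1}, of size 2.

2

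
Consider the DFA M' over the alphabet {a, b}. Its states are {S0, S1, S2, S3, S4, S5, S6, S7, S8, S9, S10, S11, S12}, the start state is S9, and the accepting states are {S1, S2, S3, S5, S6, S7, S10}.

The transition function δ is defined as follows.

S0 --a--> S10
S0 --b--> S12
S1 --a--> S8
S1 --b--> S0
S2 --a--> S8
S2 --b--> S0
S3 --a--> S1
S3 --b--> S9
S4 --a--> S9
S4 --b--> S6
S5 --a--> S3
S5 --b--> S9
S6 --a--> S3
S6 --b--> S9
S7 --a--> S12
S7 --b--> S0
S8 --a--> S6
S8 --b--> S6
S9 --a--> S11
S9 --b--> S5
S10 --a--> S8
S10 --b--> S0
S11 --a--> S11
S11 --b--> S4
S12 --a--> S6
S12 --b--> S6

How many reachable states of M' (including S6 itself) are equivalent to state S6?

2

Reachable states from the start: {S0,S1,S3,S4,S5,S6,S8,S9,S10,S11,S12}. Unreachable: {S2,S7} — drop them.
Initial partition by acceptance: {S1,S3,S5,S6,S10} | {S0,S4,S8,S9,S11,S12}.
On input a, block {S1,S3,S5,S6,S10} splits into {S3,S5,S6} and {S1,S10}.
Refine {S3,S5,S6} on symbol a: members go to different blocks, giving {S5,S6} and {S3}.
Split {S0,S4,S8,S9,S11,S12} by δ(·,a) → {S4,S9,S11} and {S8,S12} and {S0}.
Split {S4,S9,S11} by δ(·,b) → {S4,S9} and {S11}.
Refine {S4,S9} on symbol a: members go to different blocks, giving {S4} and {S9}.
The partition is now stable with 8 blocks: {S5,S6} | {S4} | {S1,S10} | {S3} | {S8,S12} | {S0} | {S11} | {S9}.
State S6 belongs to the block {S5,S6}, which has 2 states.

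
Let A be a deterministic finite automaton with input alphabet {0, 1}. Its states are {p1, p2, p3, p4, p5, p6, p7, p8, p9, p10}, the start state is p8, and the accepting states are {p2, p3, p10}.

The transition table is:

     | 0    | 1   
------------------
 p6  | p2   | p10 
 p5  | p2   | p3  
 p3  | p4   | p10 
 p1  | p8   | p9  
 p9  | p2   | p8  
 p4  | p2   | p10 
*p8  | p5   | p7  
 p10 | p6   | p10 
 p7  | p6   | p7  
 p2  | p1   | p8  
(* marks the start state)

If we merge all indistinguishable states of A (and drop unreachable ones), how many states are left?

P0 = {p2,p3,p10} | {p1,p4,p5,p6,p7,p8,p9}.
Split {p2,p3,p10} by δ(·,1) → {p3,p10} and {p2}.
Refine {p1,p4,p5,p6,p7,p8,p9} on symbol 0: members go to different blocks, giving {p4,p5,p6,p9} and {p1,p7,p8}.
Refine {p4,p5,p6,p9} on symbol 1: members go to different blocks, giving {p4,p5,p6} and {p9}.
Split {p1,p7,p8} by δ(·,0) → {p7,p8} and {p1}.
No further refinement is possible. Final partition (6 blocks): {p3,p10} | {p4,p5,p6} | {p2} | {p7,p8} | {p9} | {p1}.

6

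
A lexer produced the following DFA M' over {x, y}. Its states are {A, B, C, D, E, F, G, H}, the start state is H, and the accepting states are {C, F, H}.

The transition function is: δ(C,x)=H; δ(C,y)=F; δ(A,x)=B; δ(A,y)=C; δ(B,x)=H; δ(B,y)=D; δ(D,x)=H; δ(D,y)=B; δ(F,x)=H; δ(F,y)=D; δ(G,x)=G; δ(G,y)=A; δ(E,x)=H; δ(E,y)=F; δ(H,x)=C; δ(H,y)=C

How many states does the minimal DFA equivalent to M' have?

4

States {A,E,G} cannot be reached from the start state, so discard them.
P0 = {C,F,H} | {B,D}.
Split {C,F,H} by δ(·,y) → {C,H} and {F}.
Split {C,H} by δ(·,y) → {C} and {H}.
The partition is now stable with 4 blocks: {C} | {B,D} | {F} | {H}.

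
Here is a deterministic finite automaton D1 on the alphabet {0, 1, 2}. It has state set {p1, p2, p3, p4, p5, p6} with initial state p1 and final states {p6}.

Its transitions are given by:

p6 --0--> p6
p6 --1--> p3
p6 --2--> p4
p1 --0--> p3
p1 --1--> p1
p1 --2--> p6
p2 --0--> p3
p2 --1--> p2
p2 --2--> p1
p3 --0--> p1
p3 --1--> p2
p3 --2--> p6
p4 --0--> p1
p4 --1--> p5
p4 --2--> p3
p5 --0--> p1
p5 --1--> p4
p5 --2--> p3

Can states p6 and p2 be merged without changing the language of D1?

All states are reachable from the start state.
Initial partition by acceptance: {p6} | {p1,p2,p3,p4,p5}.
Refine {p1,p2,p3,p4,p5} on symbol 2: members go to different blocks, giving {p2,p4,p5} and {p1,p3}.
On input 1, block {p1,p3} splits into {p1} and {p3}.
Refine {p2,p4,p5} on symbol 0: members go to different blocks, giving {p4,p5} and {p2}.
No further refinement is possible. Final partition (5 blocks): {p6} | {p4,p5} | {p1} | {p3} | {p2}.
p6 and p2 end up in different blocks, so they are distinguishable. For instance, the string 'ε' is accepted from only p6.

No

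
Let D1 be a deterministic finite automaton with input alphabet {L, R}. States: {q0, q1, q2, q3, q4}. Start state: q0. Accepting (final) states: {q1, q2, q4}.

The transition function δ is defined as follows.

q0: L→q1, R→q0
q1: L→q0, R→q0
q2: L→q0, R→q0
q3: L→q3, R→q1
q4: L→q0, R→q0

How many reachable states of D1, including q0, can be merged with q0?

1

First remove the unreachable states {q2,q3,q4}; 2 states remain.
P0 = {q1} | {q0}.
No further refinement is possible. Final partition (2 blocks): {q1} | {q0}.
The equivalence class containing q0 is {q0}, of size 1.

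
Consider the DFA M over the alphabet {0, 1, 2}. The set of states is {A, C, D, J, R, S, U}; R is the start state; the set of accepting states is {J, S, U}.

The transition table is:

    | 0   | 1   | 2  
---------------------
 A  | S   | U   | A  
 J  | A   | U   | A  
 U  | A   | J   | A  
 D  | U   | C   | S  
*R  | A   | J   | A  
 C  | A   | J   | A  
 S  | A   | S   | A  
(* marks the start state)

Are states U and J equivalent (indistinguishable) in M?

Yes

First remove the unreachable states {C,D}; 5 states remain.
Initial partition by acceptance: {J,S,U} | {A,R}.
On input 0, block {A,R} splits into {R} and {A}.
Stable partition: {J,S,U} | {R} | {A} — 3 equivalence classes.
U and J lie in the same block of the stable partition, so they are equivalent — no string distinguishes them.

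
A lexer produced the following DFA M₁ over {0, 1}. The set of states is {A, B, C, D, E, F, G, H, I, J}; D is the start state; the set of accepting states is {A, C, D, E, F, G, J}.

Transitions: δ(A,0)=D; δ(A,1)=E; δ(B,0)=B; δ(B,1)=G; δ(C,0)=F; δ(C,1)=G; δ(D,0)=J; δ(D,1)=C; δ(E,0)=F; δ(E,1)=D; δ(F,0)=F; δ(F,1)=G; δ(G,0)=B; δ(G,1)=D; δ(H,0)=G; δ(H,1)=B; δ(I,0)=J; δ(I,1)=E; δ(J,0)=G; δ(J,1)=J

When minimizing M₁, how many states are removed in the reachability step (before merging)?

4

Starting at D and following transitions, the reachable set is {B, C, D, F, G, J}. That leaves A, E, H, I unreachable — 4 in total.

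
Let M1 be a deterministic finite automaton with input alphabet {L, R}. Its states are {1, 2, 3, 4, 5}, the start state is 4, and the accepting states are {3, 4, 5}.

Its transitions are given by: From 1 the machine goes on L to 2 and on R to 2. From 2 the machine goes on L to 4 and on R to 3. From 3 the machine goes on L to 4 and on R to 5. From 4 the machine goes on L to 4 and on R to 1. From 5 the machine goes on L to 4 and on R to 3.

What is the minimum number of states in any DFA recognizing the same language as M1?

4

All states are reachable from the start state.
P0 = {3,4,5} | {1,2}.
Split {3,4,5} by δ(·,R) → {3,5} and {4}.
On input L, block {1,2} splits into {1} and {2}.
Stable partition: {3,5} | {1} | {4} | {2} — 4 equivalence classes.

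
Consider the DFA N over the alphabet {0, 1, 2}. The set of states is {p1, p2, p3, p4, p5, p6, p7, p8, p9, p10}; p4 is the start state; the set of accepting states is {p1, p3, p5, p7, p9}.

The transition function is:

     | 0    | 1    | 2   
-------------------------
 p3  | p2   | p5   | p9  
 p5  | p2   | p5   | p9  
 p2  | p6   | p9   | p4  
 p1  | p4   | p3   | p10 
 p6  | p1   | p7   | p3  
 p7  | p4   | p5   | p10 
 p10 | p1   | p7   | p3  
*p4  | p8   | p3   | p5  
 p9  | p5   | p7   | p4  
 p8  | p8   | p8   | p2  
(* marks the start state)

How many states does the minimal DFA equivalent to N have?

7

Every state is reachable, so we keep all 10.
P0 = {p1,p3,p5,p7,p9} | {p2,p4,p6,p8,p10}.
Refine {p1,p3,p5,p7,p9} on symbol 0: members go to different blocks, giving {p1,p3,p5,p7} and {p9}.
On input 2, block {p1,p3,p5,p7} splits into {p1,p7} and {p3,p5}.
Split {p2,p4,p6,p8,p10} by δ(·,0) → {p2,p4,p8} and {p6,p10}.
On input 0, block {p2,p4,p8} splits into {p4,p8} and {p2}.
Refine {p4,p8} on symbol 1: members go to different blocks, giving {p4} and {p8}.
The partition is now stable with 7 blocks: {p1,p7} | {p4} | {p9} | {p3,p5} | {p6,p10} | {p2} | {p8}.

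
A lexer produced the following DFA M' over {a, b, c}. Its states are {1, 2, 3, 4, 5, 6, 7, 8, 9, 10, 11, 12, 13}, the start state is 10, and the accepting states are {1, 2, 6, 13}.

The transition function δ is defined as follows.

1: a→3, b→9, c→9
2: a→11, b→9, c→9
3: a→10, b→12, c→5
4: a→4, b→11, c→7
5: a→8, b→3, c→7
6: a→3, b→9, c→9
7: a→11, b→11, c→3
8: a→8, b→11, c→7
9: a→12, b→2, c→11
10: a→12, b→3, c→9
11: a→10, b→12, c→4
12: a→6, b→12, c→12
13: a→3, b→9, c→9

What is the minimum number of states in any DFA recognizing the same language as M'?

7

Reachable states from the start: {2,3,4,5,6,7,8,9,10,11,12}. Unreachable: {1,13} — drop them.
Initial partition by acceptance: {2,6} | {3,4,5,7,8,9,10,11,12}.
On input a, block {3,4,5,7,8,9,10,11,12} splits into {3,4,5,7,8,9,10,11} and {12}.
Split {3,4,5,7,8,9,10,11} by δ(·,a) → {3,4,5,7,8,11} and {9,10}.
Refine {3,4,5,7,8,11} on symbol a: members go to different blocks, giving {4,5,7,8} and {3,11}.
On input a, block {4,5,7,8} splits into {4,5,8} and {7}.
Refine {9,10} on symbol b: members go to different blocks, giving {9} and {10}.
No further refinement is possible. Final partition (7 blocks): {2,6} | {4,5,8} | {12} | {9} | {3,11} | {7} | {10}.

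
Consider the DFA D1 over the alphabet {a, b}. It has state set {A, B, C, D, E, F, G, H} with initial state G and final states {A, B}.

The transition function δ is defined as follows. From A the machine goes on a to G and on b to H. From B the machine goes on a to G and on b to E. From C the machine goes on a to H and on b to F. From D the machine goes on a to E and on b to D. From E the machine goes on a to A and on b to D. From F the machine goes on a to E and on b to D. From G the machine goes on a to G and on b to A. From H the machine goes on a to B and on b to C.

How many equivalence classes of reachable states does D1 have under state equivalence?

4

Initial partition by acceptance: {A,B} | {C,D,E,F,G,H}.
Split {C,D,E,F,G,H} by δ(·,a) → {C,D,F,G} and {E,H}.
On input a, block {C,D,F,G} splits into {C,D,F} and {G}.
No further refinement is possible. Final partition (4 blocks): {A,B} | {C,D,F} | {E,H} | {G}.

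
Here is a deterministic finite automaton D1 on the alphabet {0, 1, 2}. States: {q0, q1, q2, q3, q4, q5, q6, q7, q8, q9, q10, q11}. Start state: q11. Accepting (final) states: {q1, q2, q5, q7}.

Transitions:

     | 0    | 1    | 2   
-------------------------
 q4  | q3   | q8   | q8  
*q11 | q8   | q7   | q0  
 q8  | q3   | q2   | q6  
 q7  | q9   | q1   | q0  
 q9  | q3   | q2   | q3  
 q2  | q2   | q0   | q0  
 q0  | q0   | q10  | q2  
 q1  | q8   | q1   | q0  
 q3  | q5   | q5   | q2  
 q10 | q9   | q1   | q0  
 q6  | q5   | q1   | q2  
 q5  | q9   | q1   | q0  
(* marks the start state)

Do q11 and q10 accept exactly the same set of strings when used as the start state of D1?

States {q4} cannot be reached from the start state, so discard them.
P0 = {q1,q2,q5,q7} | {q0,q3,q6,q8,q9,q10,q11}.
Refine {q1,q2,q5,q7} on symbol 0: members go to different blocks, giving {q1,q5,q7} and {q2}.
Split {q0,q3,q6,q8,q9,q10,q11} by δ(·,0) → {q0,q8,q9,q10,q11} and {q3,q6}.
Split {q0,q8,q9,q10,q11} by δ(·,0) → {q0,q10,q11} and {q8,q9}.
On input 0, block {q0,q10,q11} splits into {q10,q11} and {q0}.
No further refinement is possible. Final partition (6 blocks): {q1,q5,q7} | {q10,q11} | {q2} | {q3,q6} | {q8,q9} | {q0}.
q11 and q10 lie in the same block of the stable partition, so they are equivalent — no string distinguishes them.

Yes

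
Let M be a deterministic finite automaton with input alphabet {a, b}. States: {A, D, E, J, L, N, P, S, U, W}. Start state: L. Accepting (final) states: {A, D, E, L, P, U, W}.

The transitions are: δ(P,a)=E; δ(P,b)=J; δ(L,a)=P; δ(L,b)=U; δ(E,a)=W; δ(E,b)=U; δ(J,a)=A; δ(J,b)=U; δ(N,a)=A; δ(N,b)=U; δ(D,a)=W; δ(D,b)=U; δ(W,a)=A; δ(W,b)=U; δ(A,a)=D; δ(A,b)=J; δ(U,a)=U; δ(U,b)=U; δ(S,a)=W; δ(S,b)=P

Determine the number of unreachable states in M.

Starting at L and following transitions, the reachable set is {A, D, E, J, L, P, U, W}. That leaves N, S unreachable — 2 in total.

2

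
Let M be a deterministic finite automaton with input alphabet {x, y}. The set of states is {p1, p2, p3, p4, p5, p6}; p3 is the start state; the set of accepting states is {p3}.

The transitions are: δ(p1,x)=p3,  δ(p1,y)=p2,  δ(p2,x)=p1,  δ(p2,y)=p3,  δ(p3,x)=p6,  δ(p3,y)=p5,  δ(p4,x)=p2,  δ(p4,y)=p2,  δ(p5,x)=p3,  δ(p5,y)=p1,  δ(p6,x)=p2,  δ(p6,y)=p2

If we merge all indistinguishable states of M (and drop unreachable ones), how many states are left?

5

States {p4} cannot be reached from the start state, so discard them.
P0 = {p3} | {p1,p2,p5,p6}.
Refine {p1,p2,p5,p6} on symbol x: members go to different blocks, giving {p1,p5} and {p2,p6}.
On input y, block {p1,p5} splits into {p1} and {p5}.
On input x, block {p2,p6} splits into {p2} and {p6}.
Stable partition: {p3} | {p1} | {p2} | {p5} | {p6} — 5 equivalence classes.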